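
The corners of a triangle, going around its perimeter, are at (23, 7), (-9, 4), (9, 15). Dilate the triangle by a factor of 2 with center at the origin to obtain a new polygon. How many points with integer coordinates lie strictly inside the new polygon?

By the shoelace formula, twice the signed area is |(23·4 − (-9)·7) + ((-9)·15 − 9·4) + (9·7 − 23·15)| = 298, so the area is 149.
The number of boundary lattice points is Σ gcd(|Δx|,|Δy|) = gcd(32,3) + gcd(18,11) + gcd(14,8) = 1+1+2 = 4.
Scaling by 2 multiplies the area by 2² = 4 (so the new area is 596) and multiplies the boundary lattice-point count by 2, giving 8.
By Pick's theorem, the interior count of the dilated polygon is 596 − 8/2 + 1 = 593.

593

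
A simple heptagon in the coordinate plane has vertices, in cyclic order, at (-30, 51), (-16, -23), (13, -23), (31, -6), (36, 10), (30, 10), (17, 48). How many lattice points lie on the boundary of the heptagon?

41

The number of boundary lattice points is Σ gcd(|Δx|,|Δy|) = gcd(14,74) + gcd(29,0) + gcd(18,17) + gcd(5,16) + gcd(6,0) + gcd(13,38) + gcd(47,3) = 2+29+1+1+6+1+1 = 41.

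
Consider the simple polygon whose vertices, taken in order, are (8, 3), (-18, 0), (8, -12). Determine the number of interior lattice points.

Using the shoelace formula, 2A = |[8·0 − (-18)·3] + [(-18)·(-12) − 8·0] + [8·3 − 8·(-12)]| = 390, so the area is 195.
Along each edge there are gcd(|Δx|,|Δy|)+1 lattice points, so counting each shared vertex once the boundary has gcd(26,3) + gcd(26,12) + gcd(0,15) = 1+2+15 = 18.
By Pick's theorem A = I + B/2 − 1, so I = 195 − 18/2 + 1 = 187.

187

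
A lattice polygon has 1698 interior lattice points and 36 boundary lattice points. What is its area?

1715

By Pick's theorem, A = I + B/2 − 1 = 1698 + 36/2 − 1 = 1715.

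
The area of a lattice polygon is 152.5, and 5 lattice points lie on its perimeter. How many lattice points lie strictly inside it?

Pick's theorem A = I + B/2 − 1 rearranges to I = A − B/2 + 1 = 152.5 − 5/2 + 1 = 151.

151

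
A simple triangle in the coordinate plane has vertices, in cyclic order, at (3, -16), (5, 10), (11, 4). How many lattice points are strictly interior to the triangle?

79

Using the shoelace formula, 2A = |[3·10 − 5·(-16)] + [5·4 − 11·10] + [11·(-16) − 3·4]| = 168, so the area is 84.
Summing gcd(|Δx|,|Δy|) over the edges gives the boundary count: gcd(2,26) + gcd(6,6) + gcd(8,20) = 2+6+4 = 12.
By Pick's theorem A = I + B/2 − 1, so I = 84 − 12/2 + 1 = 79.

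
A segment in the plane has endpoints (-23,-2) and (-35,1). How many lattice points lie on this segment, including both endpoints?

4

The number of lattice points on a segment between lattice points is gcd(|Δx|,|Δy|) + 1 = gcd(12,3) + 1 = 3 + 1 = 4.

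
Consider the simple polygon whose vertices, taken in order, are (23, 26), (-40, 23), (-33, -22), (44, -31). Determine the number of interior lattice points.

3525

By the shoelace formula, twice the signed area is |(23·23 − (-40)·26) + ((-40)·(-22) − (-33)·23) + ((-33)·(-31) − 44·(-22)) + (44·26 − 23·(-31))| = 7056, so the area is 3528.
Summing gcd(|Δx|,|Δy|) over the edges gives the boundary count: gcd(63,3) + gcd(7,45) + gcd(77,9) + gcd(21,57) = 3+1+1+3 = 8.
By Pick's theorem A = I + B/2 − 1, so I = 3528 − 8/2 + 1 = 3525.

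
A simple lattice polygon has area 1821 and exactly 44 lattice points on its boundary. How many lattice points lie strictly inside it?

From Pick's theorem, I = A − B/2 + 1 = 1821 − 44/2 + 1 = 1800.

1800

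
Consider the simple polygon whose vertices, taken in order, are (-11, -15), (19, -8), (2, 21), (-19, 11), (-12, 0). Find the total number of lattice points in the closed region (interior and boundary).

Using the shoelace formula, 2A = |((-11)·(-8) − 19·(-15)) + (19·21 − 2·(-8)) + (2·11 − (-19)·21) + ((-19)·0 − (-12)·11) + ((-12)·(-15) − (-11)·0)| = 1521, so the area is 760.5.
Along each edge there are gcd(|Δx|,|Δy|)+1 lattice points, so counting each shared vertex once the boundary has gcd(30,7) + gcd(17,29) + gcd(21,10) + gcd(7,11) + gcd(1,15) = 1+1+1+1+1 = 5.
Pick's theorem gives I = A − B/2 + 1 = 760.5 − 5/2 + 1 = 759, so the closed region contains I + B = 759 + 5 = 764 lattice points.

764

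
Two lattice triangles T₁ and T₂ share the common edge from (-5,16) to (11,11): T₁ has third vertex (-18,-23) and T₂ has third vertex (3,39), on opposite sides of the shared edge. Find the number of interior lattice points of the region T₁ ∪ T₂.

540

The union is the simple quadrilateral with vertices (-5,16), (-18,-23), (11,11), (3,39) in order.
The shoelace formula gives twice the area as |[(-5)·(-23) − (-18)·16] + [(-18)·11 − 11·(-23)] + [11·39 − 3·11] + [3·16 − (-5)·39]| = 1097, so the area is 548.5.
Summing gcd(|Δx|,|Δy|) over the edges gives the boundary count: gcd(13,39) + gcd(29,34) + gcd(8,28) + gcd(8,23) = 13+1+4+1 = 19.
By Pick's theorem I = A − B/2 + 1 = 548.5 − 19/2 + 1 = 540.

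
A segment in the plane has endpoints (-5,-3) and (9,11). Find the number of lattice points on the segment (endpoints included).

The number of lattice points on a segment between lattice points is gcd(|Δx|,|Δy|) + 1 = gcd(14,14) + 1 = 14 + 1 = 15.

15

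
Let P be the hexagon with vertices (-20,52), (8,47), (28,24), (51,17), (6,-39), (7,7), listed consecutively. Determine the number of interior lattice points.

The shoelace formula gives twice the area as |((-20)·47 − 8·52) + (8·24 − 28·47) + (28·17 − 51·24) + (51·(-39) − 6·17) + (6·7 − 7·(-39)) + (7·52 − (-20)·7)| = 4500, so the area is 2250.
The number of boundary lattice points is Σ gcd(|Δx|,|Δy|) = gcd(28,5) + gcd(20,23) + gcd(23,7) + gcd(45,56) + gcd(1,46) + gcd(27,45) = 1+1+1+1+1+9 = 14.
Pick's theorem gives I = A − B/2 + 1 = 2250 − 14/2 + 1 = 2244.

2244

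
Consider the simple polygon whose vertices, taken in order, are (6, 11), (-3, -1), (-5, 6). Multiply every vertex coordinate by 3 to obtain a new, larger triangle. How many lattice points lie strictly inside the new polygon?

385

By the shoelace formula, twice the signed area is |[6·(-1) − (-3)·11] + [(-3)·6 − (-5)·(-1)] + [(-5)·11 − 6·6]| = 87, so the area is 87/2.
Along each edge there are gcd(|Δx|,|Δy|)+1 lattice points, so counting each shared vertex once the boundary has gcd(9,12) + gcd(2,7) + gcd(11,5) = 3+1+1 = 5.
Scaling by 3 multiplies the area by 3² = 9 (so the new area is 391.5) and multiplies the boundary lattice-point count by 3, giving 15.
By Pick's theorem, the interior count of the dilated polygon is 391.5 − 15/2 + 1 = 385.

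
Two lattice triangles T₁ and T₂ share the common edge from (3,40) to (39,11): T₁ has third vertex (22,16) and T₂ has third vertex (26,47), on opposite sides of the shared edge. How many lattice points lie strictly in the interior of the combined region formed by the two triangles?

The union is the simple quadrilateral with vertices (3,40), (22,16), (39,11), (26,47) in order.
Using the shoelace formula, 2A = |[3·16 − 22·40] + [22·11 − 39·16] + [39·47 − 26·11] + [26·40 − 3·47]| = 1232, so the area is 616.
The number of boundary lattice points is Σ gcd(|Δx|,|Δy|) = gcd(19,24) + gcd(17,5) + gcd(13,36) + gcd(23,7) = 1+1+1+1 = 4.
By Pick's theorem I = A − B/2 + 1 = 616 − 4/2 + 1 = 615.

615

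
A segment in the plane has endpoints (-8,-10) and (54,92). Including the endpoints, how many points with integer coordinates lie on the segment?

3

The number of lattice points on a segment between lattice points is gcd(|Δx|,|Δy|) + 1 = gcd(62,102) + 1 = 2 + 1 = 3.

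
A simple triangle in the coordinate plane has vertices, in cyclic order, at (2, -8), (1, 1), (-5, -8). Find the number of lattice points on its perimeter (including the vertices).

11

Along each edge there are gcd(|Δx|,|Δy|)+1 lattice points, so counting each shared vertex once the boundary has gcd(1,9) + gcd(6,9) + gcd(7,0) = 1+3+7 = 11.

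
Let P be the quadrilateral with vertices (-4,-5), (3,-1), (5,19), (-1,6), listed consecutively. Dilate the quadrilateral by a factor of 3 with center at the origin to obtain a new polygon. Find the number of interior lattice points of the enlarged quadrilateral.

Using the shoelace formula, 2A = |((-4)·(-1) − 3·(-5)) + (3·19 − 5·(-1)) + (5·6 − (-1)·19) + ((-1)·(-5) − (-4)·6)| = 159, so the area is 79.5.
The number of boundary lattice points is Σ gcd(|Δx|,|Δy|) = gcd(7,4) + gcd(2,20) + gcd(6,13) + gcd(3,11) = 1+2+1+1 = 5.
Scaling by 3 multiplies the area by 3² = 9 (so the new area is 715.5) and multiplies the boundary lattice-point count by 3, giving 15.
By Pick's theorem, the interior count of the dilated polygon is 715.5 − 15/2 + 1 = 709.

709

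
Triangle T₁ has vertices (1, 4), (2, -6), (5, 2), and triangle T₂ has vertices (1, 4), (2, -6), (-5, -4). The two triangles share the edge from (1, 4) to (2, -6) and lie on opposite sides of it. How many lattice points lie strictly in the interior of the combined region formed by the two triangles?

The union is the simple quadrilateral with vertices (1, 4), (5, 2), (2, -6), (-5, -4) in order.
By the shoelace formula, twice the signed area is |(1·2 − 5·4) + (5·(-6) − 2·2) + (2·(-4) − (-5)·(-6)) + ((-5)·4 − 1·(-4))| = 106, so the area is 53.
Along each edge there are gcd(|Δx|,|Δy|)+1 lattice points, so counting each shared vertex once the boundary has gcd(4,2) + gcd(3,8) + gcd(7,2) + gcd(6,8) = 2+1+1+2 = 6.
By Pick's theorem I = A − B/2 + 1 = 53 − 6/2 + 1 = 51.

51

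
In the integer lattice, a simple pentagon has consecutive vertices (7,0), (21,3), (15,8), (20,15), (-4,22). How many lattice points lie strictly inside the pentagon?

271

Using the shoelace formula, 2A = |[7·3 − 21·0] + [21·8 − 15·3] + [15·15 − 20·8] + [20·22 − (-4)·15] + [(-4)·0 − 7·22]| = 555, so the area is 277.5.
Along each edge there are gcd(|Δx|,|Δy|)+1 lattice points, so counting each shared vertex once the boundary has gcd(14,3) + gcd(6,5) + gcd(5,7) + gcd(24,7) + gcd(11,22) = 1+1+1+1+11 = 15.
Pick's theorem gives I = A − B/2 + 1 = 277.5 − 15/2 + 1 = 271.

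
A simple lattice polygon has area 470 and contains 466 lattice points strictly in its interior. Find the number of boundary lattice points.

Pick's theorem gives A = I + B/2 − 1, so B = 2(A − I + 1) = 2(470 − 466 + 1) = 10.

10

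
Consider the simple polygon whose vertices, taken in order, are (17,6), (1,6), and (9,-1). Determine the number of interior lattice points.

Using the shoelace formula, 2A = |[17·6 − 1·6] + [1·(-1) − 9·6] + [9·6 − 17·(-1)]| = 112, so the area is 56.
The number of boundary lattice points is Σ gcd(|Δx|,|Δy|) = gcd(16,0) + gcd(8,7) + gcd(8,7) = 16+1+1 = 18.
Pick's theorem gives I = A − B/2 + 1 = 56 − 18/2 + 1 = 48.

48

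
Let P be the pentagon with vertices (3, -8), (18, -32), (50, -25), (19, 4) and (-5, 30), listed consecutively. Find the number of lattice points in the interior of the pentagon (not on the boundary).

1203

The shoelace formula gives twice the area as |(3·(-32) − 18·(-8)) + (18·(-25) − 50·(-32)) + (50·4 − 19·(-25)) + (19·30 − (-5)·4) + ((-5)·(-8) − 3·30)| = 2413, so the area is 1206.5.
Summing gcd(|Δx|,|Δy|) over the edges gives the boundary count: gcd(15,24) + gcd(32,7) + gcd(31,29) + gcd(24,26) + gcd(8,38) = 3+1+1+2+2 = 9.
Pick's theorem gives I = A − B/2 + 1 = 1206.5 − 9/2 + 1 = 1203.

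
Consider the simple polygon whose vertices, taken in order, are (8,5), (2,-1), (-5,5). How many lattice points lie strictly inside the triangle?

The shoelace formula gives twice the area as |[8·(-1) − 2·5] + [2·5 − (-5)·(-1)] + [(-5)·5 − 8·5]| = 78, so the area is 39.
The number of boundary lattice points is Σ gcd(|Δx|,|Δy|) = gcd(6,6) + gcd(7,6) + gcd(13,0) = 6+1+13 = 20.
Pick's theorem gives I = A − B/2 + 1 = 39 − 20/2 + 1 = 30.

30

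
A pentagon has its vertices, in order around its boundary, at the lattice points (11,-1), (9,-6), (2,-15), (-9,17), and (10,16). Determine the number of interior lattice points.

Using the shoelace formula, 2A = |[11·(-6) − 9·(-1)] + [9·(-15) − 2·(-6)] + [2·17 − (-9)·(-15)] + [(-9)·16 − 10·17] + [10·(-1) − 11·16]| = 781, so the area is 390.5.
The number of boundary lattice points is Σ gcd(|Δx|,|Δy|) = gcd(2,5) + gcd(7,9) + gcd(11,32) + gcd(19,1) + gcd(1,17) = 1+1+1+1+1 = 5.
By Pick's theorem A = I + B/2 − 1, so I = 390.5 − 5/2 + 1 = 389.

389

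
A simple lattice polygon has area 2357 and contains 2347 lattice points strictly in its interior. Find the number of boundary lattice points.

22

Pick's theorem gives A = I + B/2 − 1, so B = 2(A − I + 1) = 2(2357 − 2347 + 1) = 22.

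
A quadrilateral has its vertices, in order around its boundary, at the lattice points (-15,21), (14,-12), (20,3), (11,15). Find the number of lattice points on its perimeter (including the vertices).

9

Summing gcd(|Δx|,|Δy|) over the edges gives the boundary count: gcd(29,33) + gcd(6,15) + gcd(9,12) + gcd(26,6) = 1+3+3+2 = 9.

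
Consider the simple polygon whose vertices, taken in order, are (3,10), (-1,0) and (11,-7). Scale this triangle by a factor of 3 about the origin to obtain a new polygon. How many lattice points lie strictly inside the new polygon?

By the shoelace formula, twice the signed area is |(3·0 − (-1)·10) + ((-1)·(-7) − 11·0) + (11·10 − 3·(-7))| = 148, so the area is 74.
The number of boundary lattice points is Σ gcd(|Δx|,|Δy|) = gcd(4,10) + gcd(12,7) + gcd(8,17) = 2+1+1 = 4.
Scaling by 3 multiplies the area by 3² = 9 (so the new area is 666) and multiplies the boundary lattice-point count by 3, giving 12.
By Pick's theorem, the interior count of the dilated polygon is 666 − 12/2 + 1 = 661.

661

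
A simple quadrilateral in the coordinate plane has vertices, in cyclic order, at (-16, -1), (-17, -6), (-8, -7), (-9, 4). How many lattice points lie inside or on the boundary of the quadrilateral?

Using the shoelace formula, 2A = |[(-16)·(-6) − (-17)·(-1)] + [(-17)·(-7) − (-8)·(-6)] + [(-8)·4 − (-9)·(-7)] + [(-9)·(-1) − (-16)·4]| = 128, so the area is 64.
Summing gcd(|Δx|,|Δy|) over the edges gives the boundary count: gcd(1,5) + gcd(9,1) + gcd(1,11) + gcd(7,5) = 1+1+1+1 = 4.
Pick's theorem gives I = A − B/2 + 1 = 64 − 4/2 + 1 = 63, so the closed region contains I + B = 63 + 4 = 67 lattice points.

67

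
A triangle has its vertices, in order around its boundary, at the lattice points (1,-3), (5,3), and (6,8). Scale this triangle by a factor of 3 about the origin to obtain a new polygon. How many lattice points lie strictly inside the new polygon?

By the shoelace formula, twice the signed area is |(1·3 − 5·(-3)) + (5·8 − 6·3) + (6·(-3) − 1·8)| = 14, so the area is 7.
The number of boundary lattice points is Σ gcd(|Δx|,|Δy|) = gcd(4,6) + gcd(1,5) + gcd(5,11) = 2+1+1 = 4.
Scaling by 3 multiplies the area by 3² = 9 (so the new area is 63) and multiplies the boundary lattice-point count by 3, giving 12.
By Pick's theorem, the interior count of the dilated polygon is 63 − 12/2 + 1 = 58.

58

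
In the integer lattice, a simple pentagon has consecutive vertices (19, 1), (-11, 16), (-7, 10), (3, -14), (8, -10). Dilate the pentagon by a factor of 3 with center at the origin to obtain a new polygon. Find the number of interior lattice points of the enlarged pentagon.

2947

By the shoelace formula, twice the signed area is |[19·16 − (-11)·1] + [(-11)·10 − (-7)·16] + [(-7)·(-14) − 3·10] + [3·(-10) − 8·(-14)] + [8·1 − 19·(-10)]| = 665, so the area is 665/2.
Summing gcd(|Δx|,|Δy|) over the edges gives the boundary count: gcd(30,15) + gcd(4,6) + gcd(10,24) + gcd(5,4) + gcd(11,11) = 15+2+2+1+11 = 31.
Scaling by 3 multiplies the area by 3² = 9 (so the new area is 5985/2) and multiplies the boundary lattice-point count by 3, giving 93.
By Pick's theorem, the interior count of the dilated polygon is 5985/2 − 93/2 + 1 = 2947.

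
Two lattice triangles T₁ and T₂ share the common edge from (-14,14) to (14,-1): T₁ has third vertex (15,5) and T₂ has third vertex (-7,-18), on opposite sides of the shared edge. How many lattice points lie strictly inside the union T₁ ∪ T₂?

The union is the simple quadrilateral with vertices (-14,14), (15,5), (14,-1), (-7,-18) in order.
The shoelace formula gives twice the area as |[(-14)·5 − 15·14] + [15·(-1) − 14·5] + [14·(-18) − (-7)·(-1)] + [(-7)·14 − (-14)·(-18)]| = 974, so the area is 487.
The number of boundary lattice points is Σ gcd(|Δx|,|Δy|) = gcd(29,9) + gcd(1,6) + gcd(21,17) + gcd(7,32) = 1+1+1+1 = 4.
By Pick's theorem I = A − B/2 + 1 = 487 − 4/2 + 1 = 486.

486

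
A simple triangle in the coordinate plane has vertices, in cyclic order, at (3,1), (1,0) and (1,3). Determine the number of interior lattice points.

By the shoelace formula, twice the signed area is |(3·0 − 1·1) + (1·3 − 1·0) + (1·1 − 3·3)| = 6, so the area is 3.
The number of boundary lattice points is Σ gcd(|Δx|,|Δy|) = gcd(2,1) + gcd(0,3) + gcd(2,2) = 1+3+2 = 6.
By Pick's theorem A = I + B/2 − 1, so I = 3 − 6/2 + 1 = 1.

1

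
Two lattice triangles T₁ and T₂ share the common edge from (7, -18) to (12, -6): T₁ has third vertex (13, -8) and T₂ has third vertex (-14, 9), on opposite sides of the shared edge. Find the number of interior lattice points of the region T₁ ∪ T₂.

The union is the simple quadrilateral with vertices (7, -18), (13, -8), (12, -6), (-14, 9) in order.
By the shoelace formula, twice the signed area is |(7·(-8) − 13·(-18)) + (13·(-6) − 12·(-8)) + (12·9 − (-14)·(-6)) + ((-14)·(-18) − 7·9)| = 409, so the area is 204.5.
The number of boundary lattice points is Σ gcd(|Δx|,|Δy|) = gcd(6,10) + gcd(1,2) + gcd(26,15) + gcd(21,27) = 2+1+1+3 = 7.
By Pick's theorem I = A − B/2 + 1 = 204.5 − 7/2 + 1 = 202.

202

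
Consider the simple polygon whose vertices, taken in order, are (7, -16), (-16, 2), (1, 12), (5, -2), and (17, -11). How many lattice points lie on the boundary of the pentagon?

12

Along each edge there are gcd(|Δx|,|Δy|)+1 lattice points, so counting each shared vertex once the boundary has gcd(23,18) + gcd(17,10) + gcd(4,14) + gcd(12,9) + gcd(10,5) = 1+1+2+3+5 = 12.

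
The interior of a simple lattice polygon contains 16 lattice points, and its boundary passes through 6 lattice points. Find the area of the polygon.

18

Pick's theorem states A = I + B/2 − 1, so A = 16 + 6/2 − 1 = 18.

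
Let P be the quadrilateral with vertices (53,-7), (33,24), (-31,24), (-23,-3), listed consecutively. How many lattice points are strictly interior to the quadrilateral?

1968

Using the shoelace formula, 2A = |(53·24 − 33·(-7)) + (33·24 − (-31)·24) + ((-31)·(-3) − (-23)·24) + ((-23)·(-7) − 53·(-3))| = 4004, so the area is 2002.
Along each edge there are gcd(|Δx|,|Δy|)+1 lattice points, so counting each shared vertex once the boundary has gcd(20,31) + gcd(64,0) + gcd(8,27) + gcd(76,4) = 1+64+1+4 = 70.
By Pick's theorem A = I + B/2 − 1, so I = 2002 − 70/2 + 1 = 1968.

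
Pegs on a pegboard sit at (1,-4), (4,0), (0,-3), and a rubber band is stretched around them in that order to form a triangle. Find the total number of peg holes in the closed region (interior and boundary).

The shoelace formula gives twice the area as |(1·0 − 4·(-4)) + (4·(-3) − 0·0) + (0·(-4) − 1·(-3))| = 7, so the area is 7/2.
Along each edge there are gcd(|Δx|,|Δy|)+1 lattice points, so counting each shared vertex once the boundary has gcd(3,4) + gcd(4,3) + gcd(1,1) = 1+1+1 = 3.
Pick's theorem gives I = A − B/2 + 1 = 7/2 − 3/2 + 1 = 3, so the closed region contains I + B = 3 + 3 = 6 lattice points.

6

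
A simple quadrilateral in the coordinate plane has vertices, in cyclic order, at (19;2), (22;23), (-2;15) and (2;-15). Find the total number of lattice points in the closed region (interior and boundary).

Using the shoelace formula, 2A = |(19·23 − 22·2) + (22·15 − (-2)·23) + ((-2)·(-15) − 2·15) + (2·2 − 19·(-15))| = 1058, so the area is 529.
Along each edge there are gcd(|Δx|,|Δy|)+1 lattice points, so counting each shared vertex once the boundary has gcd(3,21) + gcd(24,8) + gcd(4,30) + gcd(17,17) = 3+8+2+17 = 30.
Pick's theorem gives I = A − B/2 + 1 = 529 − 30/2 + 1 = 515, so the closed region contains I + B = 515 + 30 = 545 lattice points.

545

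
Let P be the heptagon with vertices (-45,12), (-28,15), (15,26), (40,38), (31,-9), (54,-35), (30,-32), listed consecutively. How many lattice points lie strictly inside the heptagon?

The shoelace formula gives twice the area as |((-45)·15 − (-28)·12) + ((-28)·26 − 15·15) + (15·38 − 40·26) + (40·(-9) − 31·38) + (31·(-35) − 54·(-9)) + (54·(-32) − 30·(-35)) + (30·12 − (-45)·(-32))| = 5657, so the area is 2828.5.
The number of boundary lattice points is Σ gcd(|Δx|,|Δy|) = gcd(17,3) + gcd(43,11) + gcd(25,12) + gcd(9,47) + gcd(23,26) + gcd(24,3) + gcd(75,44) = 1+1+1+1+1+3+1 = 9.
Pick's theorem gives I = A − B/2 + 1 = 2828.5 − 9/2 + 1 = 2825.

2825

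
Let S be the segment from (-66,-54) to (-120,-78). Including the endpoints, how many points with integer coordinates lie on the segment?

7

The number of lattice points on a segment between lattice points is gcd(|Δx|,|Δy|) + 1 = gcd(54,24) + 1 = 6 + 1 = 7.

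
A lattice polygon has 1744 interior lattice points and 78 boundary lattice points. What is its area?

1782

By Pick's theorem, A = I + B/2 − 1 = 1744 + 78/2 − 1 = 1782.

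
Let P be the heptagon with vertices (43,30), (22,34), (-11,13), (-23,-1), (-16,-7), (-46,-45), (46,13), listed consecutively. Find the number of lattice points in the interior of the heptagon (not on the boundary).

2299

By the shoelace formula, twice the signed area is |(43·34 − 22·30) + (22·13 − (-11)·34) + ((-11)·(-1) − (-23)·13) + ((-23)·(-7) − (-16)·(-1)) + ((-16)·(-45) − (-46)·(-7)) + ((-46)·13 − 46·(-45)) + (46·30 − 43·13)| = 4608, so the area is 2304.
Along each edge there are gcd(|Δx|,|Δy|)+1 lattice points, so counting each shared vertex once the boundary has gcd(21,4) + gcd(33,21) + gcd(12,14) + gcd(7,6) + gcd(30,38) + gcd(92,58) + gcd(3,17) = 1+3+2+1+2+2+1 = 12.
Pick's theorem gives I = A − B/2 + 1 = 2304 − 12/2 + 1 = 2299.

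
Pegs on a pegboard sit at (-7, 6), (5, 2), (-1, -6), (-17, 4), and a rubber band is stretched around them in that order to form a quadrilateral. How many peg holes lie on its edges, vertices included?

The number of boundary lattice points is Σ gcd(|Δx|,|Δy|) = gcd(12,4) + gcd(6,8) + gcd(16,10) + gcd(10,2) = 4+2+2+2 = 10.

10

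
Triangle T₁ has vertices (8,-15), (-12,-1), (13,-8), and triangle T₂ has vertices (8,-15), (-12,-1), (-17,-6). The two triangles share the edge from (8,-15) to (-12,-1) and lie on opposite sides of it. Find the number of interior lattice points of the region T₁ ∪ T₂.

187

The union is the simple quadrilateral with vertices (8,-15), (13,-8), (-12,-1), (-17,-6) in order.
Using the shoelace formula, 2A = |(8·(-8) − 13·(-15)) + (13·(-1) − (-12)·(-8)) + ((-12)·(-6) − (-17)·(-1)) + ((-17)·(-15) − 8·(-6))| = 380, so the area is 190.
Along each edge there are gcd(|Δx|,|Δy|)+1 lattice points, so counting each shared vertex once the boundary has gcd(5,7) + gcd(25,7) + gcd(5,5) + gcd(25,9) = 1+1+5+1 = 8.
By Pick's theorem I = A − B/2 + 1 = 190 − 8/2 + 1 = 187.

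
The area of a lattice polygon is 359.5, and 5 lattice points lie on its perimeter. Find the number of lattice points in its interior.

358

Pick's theorem A = I + B/2 − 1 rearranges to I = A − B/2 + 1 = 359.5 − 5/2 + 1 = 358.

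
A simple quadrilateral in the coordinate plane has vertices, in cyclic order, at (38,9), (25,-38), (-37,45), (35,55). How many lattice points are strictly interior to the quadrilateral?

The shoelace formula gives twice the area as |(38·(-38) − 25·9) + (25·45 − (-37)·(-38)) + ((-37)·55 − 35·45) + (35·9 − 38·55)| = 7335, so the area is 3667.5.
The number of boundary lattice points is Σ gcd(|Δx|,|Δy|) = gcd(13,47) + gcd(62,83) + gcd(72,10) + gcd(3,46) = 1+1+2+1 = 5.
By Pick's theorem A = I + B/2 − 1, so I = 3667.5 − 5/2 + 1 = 3666.

3666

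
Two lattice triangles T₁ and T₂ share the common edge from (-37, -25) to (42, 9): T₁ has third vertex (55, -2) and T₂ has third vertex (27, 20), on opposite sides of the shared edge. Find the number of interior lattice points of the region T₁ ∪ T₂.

The union is the simple quadrilateral with vertices (-37, -25), (55, -2), (42, 9), (27, 20) in order.
Using the shoelace formula, 2A = |((-37)·(-2) − 55·(-25)) + (55·9 − 42·(-2)) + (42·20 − 27·9) + (27·(-25) − (-37)·20)| = 2690, so the area is 1345.
Summing gcd(|Δx|,|Δy|) over the edges gives the boundary count: gcd(92,23) + gcd(13,11) + gcd(15,11) + gcd(64,45) = 23+1+1+1 = 26.
By Pick's theorem I = A − B/2 + 1 = 1345 − 26/2 + 1 = 1333.

1333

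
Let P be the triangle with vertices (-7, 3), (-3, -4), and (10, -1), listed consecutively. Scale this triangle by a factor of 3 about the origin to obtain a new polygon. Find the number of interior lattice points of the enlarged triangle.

460

Using the shoelace formula, 2A = |[(-7)·(-4) − (-3)·3] + [(-3)·(-1) − 10·(-4)] + [10·3 − (-7)·(-1)]| = 103, so the area is 51.5.
The number of boundary lattice points is Σ gcd(|Δx|,|Δy|) = gcd(4,7) + gcd(13,3) + gcd(17,4) = 1+1+1 = 3.
Scaling by 3 multiplies the area by 3² = 9 (so the new area is 463.5) and multiplies the boundary lattice-point count by 3, giving 9.
By Pick's theorem, the interior count of the dilated polygon is 463.5 − 9/2 + 1 = 460.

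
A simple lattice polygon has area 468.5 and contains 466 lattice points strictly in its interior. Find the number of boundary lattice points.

Pick's theorem gives A = I + B/2 − 1, so B = 2(A − I + 1) = 2(468.5 − 466 + 1) = 7.

7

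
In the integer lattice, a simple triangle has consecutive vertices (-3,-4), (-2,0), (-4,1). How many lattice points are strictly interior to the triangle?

4

Using the shoelace formula, 2A = |[(-3)·0 − (-2)·(-4)] + [(-2)·1 − (-4)·0] + [(-4)·(-4) − (-3)·1]| = 9, so the area is 4.5.
The number of boundary lattice points is Σ gcd(|Δx|,|Δy|) = gcd(1,4) + gcd(2,1) + gcd(1,5) = 1+1+1 = 3.
By Pick's theorem A = I + B/2 − 1, so I = 4.5 − 3/2 + 1 = 4.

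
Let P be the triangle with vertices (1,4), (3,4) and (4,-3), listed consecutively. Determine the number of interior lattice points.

Using the shoelace formula, 2A = |(1·4 − 3·4) + (3·(-3) − 4·4) + (4·4 − 1·(-3))| = 14, so the area is 7.
Along each edge there are gcd(|Δx|,|Δy|)+1 lattice points, so counting each shared vertex once the boundary has gcd(2,0) + gcd(1,7) + gcd(3,7) = 2+1+1 = 4.
Pick's theorem gives I = A − B/2 + 1 = 7 − 4/2 + 1 = 6.

6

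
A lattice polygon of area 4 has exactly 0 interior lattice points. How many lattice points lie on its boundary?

Pick's theorem gives A = I + B/2 − 1, so B = 2(A − I + 1) = 2(4 − 0 + 1) = 10.

10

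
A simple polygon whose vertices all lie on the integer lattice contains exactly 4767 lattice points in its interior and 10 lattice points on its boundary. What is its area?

By Pick's theorem, A = I + B/2 − 1 = 4767 + 10/2 − 1 = 4771.

4771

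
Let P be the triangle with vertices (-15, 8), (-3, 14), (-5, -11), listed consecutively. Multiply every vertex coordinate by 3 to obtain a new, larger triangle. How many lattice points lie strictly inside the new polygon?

1285

Using the shoelace formula, 2A = |[(-15)·14 − (-3)·8] + [(-3)·(-11) − (-5)·14] + [(-5)·8 − (-15)·(-11)]| = 288, so the area is 144.
Along each edge there are gcd(|Δx|,|Δy|)+1 lattice points, so counting each shared vertex once the boundary has gcd(12,6) + gcd(2,25) + gcd(10,19) = 6+1+1 = 8.
Scaling by 3 multiplies the area by 3² = 9 (so the new area is 1296) and multiplies the boundary lattice-point count by 3, giving 24.
By Pick's theorem, the interior count of the dilated polygon is 1296 − 24/2 + 1 = 1285.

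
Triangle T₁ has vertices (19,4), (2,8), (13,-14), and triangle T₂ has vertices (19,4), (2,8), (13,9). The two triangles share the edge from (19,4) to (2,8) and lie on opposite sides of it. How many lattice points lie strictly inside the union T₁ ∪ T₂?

The union is the simple quadrilateral with vertices (19,4), (13,-14), (2,8), (13,9) in order.
The shoelace formula gives twice the area as |[19·(-14) − 13·4] + [13·8 − 2·(-14)] + [2·9 − 13·8] + [13·4 − 19·9]| = 391, so the area is 195.5.
Along each edge there are gcd(|Δx|,|Δy|)+1 lattice points, so counting each shared vertex once the boundary has gcd(6,18) + gcd(11,22) + gcd(11,1) + gcd(6,5) = 6+11+1+1 = 19.
By Pick's theorem I = A − B/2 + 1 = 195.5 − 19/2 + 1 = 187.

187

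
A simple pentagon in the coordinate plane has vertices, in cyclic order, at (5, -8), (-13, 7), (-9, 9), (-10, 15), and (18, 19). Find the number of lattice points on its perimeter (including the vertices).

11

Summing gcd(|Δx|,|Δy|) over the edges gives the boundary count: gcd(18,15) + gcd(4,2) + gcd(1,6) + gcd(28,4) + gcd(13,27) = 3+2+1+4+1 = 11.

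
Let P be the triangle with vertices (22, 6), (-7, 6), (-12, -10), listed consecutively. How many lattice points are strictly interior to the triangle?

By the shoelace formula, twice the signed area is |(22·6 − (-7)·6) + ((-7)·(-10) − (-12)·6) + ((-12)·6 − 22·(-10))| = 464, so the area is 232.
Summing gcd(|Δx|,|Δy|) over the edges gives the boundary count: gcd(29,0) + gcd(5,16) + gcd(34,16) = 29+1+2 = 32.
By Pick's theorem A = I + B/2 − 1, so I = 232 − 32/2 + 1 = 217.

217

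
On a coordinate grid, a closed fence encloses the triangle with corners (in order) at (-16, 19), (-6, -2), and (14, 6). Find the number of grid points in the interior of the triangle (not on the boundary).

The shoelace formula gives twice the area as |[(-16)·(-2) − (-6)·19] + [(-6)·6 − 14·(-2)] + [14·19 − (-16)·6]| = 500, so the area is 250.
Along each edge there are gcd(|Δx|,|Δy|)+1 lattice points, so counting each shared vertex once the boundary has gcd(10,21) + gcd(20,8) + gcd(30,13) = 1+4+1 = 6.
Pick's theorem gives I = A − B/2 + 1 = 250 − 6/2 + 1 = 248.

248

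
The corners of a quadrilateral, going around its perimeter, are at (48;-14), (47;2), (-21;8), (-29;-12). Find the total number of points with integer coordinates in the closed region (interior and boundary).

1324

The shoelace formula gives twice the area as |(48·2 − 47·(-14)) + (47·8 − (-21)·2) + ((-21)·(-12) − (-29)·8) + ((-29)·(-14) − 48·(-12))| = 2638, so the area is 1319.
Summing gcd(|Δx|,|Δy|) over the edges gives the boundary count: gcd(1,16) + gcd(68,6) + gcd(8,20) + gcd(77,2) = 1+2+4+1 = 8.
Pick's theorem gives I = A − B/2 + 1 = 1319 − 8/2 + 1 = 1316, so the closed region contains I + B = 1316 + 8 = 1324 lattice points.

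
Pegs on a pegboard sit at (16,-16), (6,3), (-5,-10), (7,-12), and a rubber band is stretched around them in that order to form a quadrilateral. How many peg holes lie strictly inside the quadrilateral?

153

The shoelace formula gives twice the area as |[16·3 − 6·(-16)] + [6·(-10) − (-5)·3] + [(-5)·(-12) − 7·(-10)] + [7·(-16) − 16·(-12)]| = 309, so the area is 309/2.
Summing gcd(|Δx|,|Δy|) over the edges gives the boundary count: gcd(10,19) + gcd(11,13) + gcd(12,2) + gcd(9,4) = 1+1+2+1 = 5.
Pick's theorem gives I = A − B/2 + 1 = 309/2 − 5/2 + 1 = 153.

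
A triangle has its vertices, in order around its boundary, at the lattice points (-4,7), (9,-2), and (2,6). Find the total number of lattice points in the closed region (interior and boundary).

23

Using the shoelace formula, 2A = |[(-4)·(-2) − 9·7] + [9·6 − 2·(-2)] + [2·7 − (-4)·6]| = 41, so the area is 20.5.
Summing gcd(|Δx|,|Δy|) over the edges gives the boundary count: gcd(13,9) + gcd(7,8) + gcd(6,1) = 1+1+1 = 3.
Pick's theorem gives I = A − B/2 + 1 = 20.5 − 3/2 + 1 = 20, so the closed region contains I + B = 20 + 3 = 23 lattice points.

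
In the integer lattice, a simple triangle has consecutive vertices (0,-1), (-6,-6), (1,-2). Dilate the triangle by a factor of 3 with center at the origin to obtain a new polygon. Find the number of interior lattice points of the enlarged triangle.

46

The shoelace formula gives twice the area as |[0·(-6) − (-6)·(-1)] + [(-6)·(-2) − 1·(-6)] + [1·(-1) − 0·(-2)]| = 11, so the area is 11/2.
The number of boundary lattice points is Σ gcd(|Δx|,|Δy|) = gcd(6,5) + gcd(7,4) + gcd(1,1) = 1+1+1 = 3.
Scaling by 3 multiplies the area by 3² = 9 (so the new area is 49.5) and multiplies the boundary lattice-point count by 3, giving 9.
By Pick's theorem, the interior count of the dilated polygon is 49.5 − 9/2 + 1 = 46.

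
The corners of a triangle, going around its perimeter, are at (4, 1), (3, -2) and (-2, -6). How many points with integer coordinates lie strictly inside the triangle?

5

Using the shoelace formula, 2A = |[4·(-2) − 3·1] + [3·(-6) − (-2)·(-2)] + [(-2)·1 − 4·(-6)]| = 11, so the area is 11/2.
Along each edge there are gcd(|Δx|,|Δy|)+1 lattice points, so counting each shared vertex once the boundary has gcd(1,3) + gcd(5,4) + gcd(6,7) = 1+1+1 = 3.
Pick's theorem gives I = A − B/2 + 1 = 11/2 − 3/2 + 1 = 5.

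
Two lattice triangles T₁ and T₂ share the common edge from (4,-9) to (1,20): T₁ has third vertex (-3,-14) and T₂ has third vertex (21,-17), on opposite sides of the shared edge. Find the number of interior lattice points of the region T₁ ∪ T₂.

The union is the simple quadrilateral with vertices (4,-9), (-3,-14), (1,20), (21,-17) in order.
By the shoelace formula, twice the signed area is |[4·(-14) − (-3)·(-9)] + [(-3)·20 − 1·(-14)] + [1·(-17) − 21·20] + [21·(-9) − 4·(-17)]| = 687, so the area is 343.5.
Along each edge there are gcd(|Δx|,|Δy|)+1 lattice points, so counting each shared vertex once the boundary has gcd(7,5) + gcd(4,34) + gcd(20,37) + gcd(17,8) = 1+2+1+1 = 5.
By Pick's theorem I = A − B/2 + 1 = 343.5 − 5/2 + 1 = 342.

342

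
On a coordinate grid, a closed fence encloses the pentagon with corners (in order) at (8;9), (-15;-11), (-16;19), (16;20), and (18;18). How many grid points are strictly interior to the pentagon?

544

The shoelace formula gives twice the area as |(8·(-11) − (-15)·9) + ((-15)·19 − (-16)·(-11)) + ((-16)·20 − 16·19) + (16·18 − 18·20) + (18·9 − 8·18)| = 1092, so the area is 546.
Along each edge there are gcd(|Δx|,|Δy|)+1 lattice points, so counting each shared vertex once the boundary has gcd(23,20) + gcd(1,30) + gcd(32,1) + gcd(2,2) + gcd(10,9) = 1+1+1+2+1 = 6.
Pick's theorem gives I = A − B/2 + 1 = 546 − 6/2 + 1 = 544.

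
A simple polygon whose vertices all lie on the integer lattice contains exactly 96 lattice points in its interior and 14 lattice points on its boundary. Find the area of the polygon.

102

By Pick's theorem, A = I + B/2 − 1 = 96 + 14/2 − 1 = 102.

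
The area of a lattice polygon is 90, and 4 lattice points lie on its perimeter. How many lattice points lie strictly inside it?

Pick's theorem A = I + B/2 − 1 rearranges to I = A − B/2 + 1 = 90 − 4/2 + 1 = 89.

89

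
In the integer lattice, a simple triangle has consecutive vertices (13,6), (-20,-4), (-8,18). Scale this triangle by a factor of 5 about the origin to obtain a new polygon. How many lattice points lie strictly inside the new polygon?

7561

By the shoelace formula, twice the signed area is |[13·(-4) − (-20)·6] + [(-20)·18 − (-8)·(-4)] + [(-8)·6 − 13·18]| = 606, so the area is 303.
The number of boundary lattice points is Σ gcd(|Δx|,|Δy|) = gcd(33,10) + gcd(12,22) + gcd(21,12) = 1+2+3 = 6.
Scaling by 5 multiplies the area by 5² = 25 (so the new area is 7575) and multiplies the boundary lattice-point count by 5, giving 30.
By Pick's theorem, the interior count of the dilated polygon is 7575 − 30/2 + 1 = 7561.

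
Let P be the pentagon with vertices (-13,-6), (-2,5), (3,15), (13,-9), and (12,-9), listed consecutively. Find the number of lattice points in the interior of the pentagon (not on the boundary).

262

The shoelace formula gives twice the area as |[(-13)·5 − (-2)·(-6)] + [(-2)·15 − 3·5] + [3·(-9) − 13·15] + [13·(-9) − 12·(-9)] + [12·(-6) − (-13)·(-9)]| = 542, so the area is 271.
The number of boundary lattice points is Σ gcd(|Δx|,|Δy|) = gcd(11,11) + gcd(5,10) + gcd(10,24) + gcd(1,0) + gcd(25,3) = 11+5+2+1+1 = 20.
By Pick's theorem A = I + B/2 − 1, so I = 271 − 20/2 + 1 = 262.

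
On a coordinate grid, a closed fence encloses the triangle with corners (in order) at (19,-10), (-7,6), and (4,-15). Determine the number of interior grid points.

182

The shoelace formula gives twice the area as |[19·6 − (-7)·(-10)] + [(-7)·(-15) − 4·6] + [4·(-10) − 19·(-15)]| = 370, so the area is 185.
Summing gcd(|Δx|,|Δy|) over the edges gives the boundary count: gcd(26,16) + gcd(11,21) + gcd(15,5) = 2+1+5 = 8.
Pick's theorem gives I = A − B/2 + 1 = 185 − 8/2 + 1 = 182.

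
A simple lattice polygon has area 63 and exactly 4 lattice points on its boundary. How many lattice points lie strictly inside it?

62

Pick's theorem A = I + B/2 − 1 rearranges to I = A − B/2 + 1 = 63 − 4/2 + 1 = 62.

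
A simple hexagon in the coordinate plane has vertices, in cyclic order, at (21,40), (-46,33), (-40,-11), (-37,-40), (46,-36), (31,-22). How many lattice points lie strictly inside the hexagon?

By the shoelace formula, twice the signed area is |[21·33 − (-46)·40] + [(-46)·(-11) − (-40)·33] + [(-40)·(-40) − (-37)·(-11)] + [(-37)·(-36) − 46·(-40)] + [46·(-22) − 31·(-36)] + [31·40 − 21·(-22)]| = 10530, so the area is 5265.
The number of boundary lattice points is Σ gcd(|Δx|,|Δy|) = gcd(67,7) + gcd(6,44) + gcd(3,29) + gcd(83,4) + gcd(15,14) + gcd(10,62) = 1+2+1+1+1+2 = 8.
By Pick's theorem A = I + B/2 − 1, so I = 5265 − 8/2 + 1 = 5262.

5262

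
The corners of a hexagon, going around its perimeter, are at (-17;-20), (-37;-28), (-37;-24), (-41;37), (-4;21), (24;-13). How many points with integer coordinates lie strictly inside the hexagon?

The shoelace formula gives twice the area as |((-17)·(-28) − (-37)·(-20)) + ((-37)·(-24) − (-37)·(-28)) + ((-37)·37 − (-41)·(-24)) + ((-41)·21 − (-4)·37) + ((-4)·(-13) − 24·21) + (24·(-20) − (-17)·(-13))| = 4631, so the area is 2315.5.
Along each edge there are gcd(|Δx|,|Δy|)+1 lattice points, so counting each shared vertex once the boundary has gcd(20,8) + gcd(0,4) + gcd(4,61) + gcd(37,16) + gcd(28,34) + gcd(41,7) = 4+4+1+1+2+1 = 13.
By Pick's theorem A = I + B/2 − 1, so I = 2315.5 − 13/2 + 1 = 2310.

2310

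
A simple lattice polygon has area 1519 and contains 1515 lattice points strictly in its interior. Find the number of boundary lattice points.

Pick's theorem gives A = I + B/2 − 1, so B = 2(A − I + 1) = 2(1519 − 1515 + 1) = 10.

10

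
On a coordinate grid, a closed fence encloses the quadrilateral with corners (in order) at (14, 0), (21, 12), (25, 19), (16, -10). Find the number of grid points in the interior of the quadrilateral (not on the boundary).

72

Using the shoelace formula, 2A = |(14·12 − 21·0) + (21·19 − 25·12) + (25·(-10) − 16·19) + (16·0 − 14·(-10))| = 147, so the area is 73.5.
Summing gcd(|Δx|,|Δy|) over the edges gives the boundary count: gcd(7,12) + gcd(4,7) + gcd(9,29) + gcd(2,10) = 1+1+1+2 = 5.
By Pick's theorem A = I + B/2 − 1, so I = 73.5 − 5/2 + 1 = 72.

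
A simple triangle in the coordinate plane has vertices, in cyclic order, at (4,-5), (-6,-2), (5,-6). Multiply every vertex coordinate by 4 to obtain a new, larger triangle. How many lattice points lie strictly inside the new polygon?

51

The shoelace formula gives twice the area as |(4·(-2) − (-6)·(-5)) + ((-6)·(-6) − 5·(-2)) + (5·(-5) − 4·(-6))| = 7, so the area is 7/2.
Summing gcd(|Δx|,|Δy|) over the edges gives the boundary count: gcd(10,3) + gcd(11,4) + gcd(1,1) = 1+1+1 = 3.
Scaling by 4 multiplies the area by 4² = 16 (so the new area is 56) and multiplies the boundary lattice-point count by 4, giving 12.
By Pick's theorem, the interior count of the dilated polygon is 56 − 12/2 + 1 = 51.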